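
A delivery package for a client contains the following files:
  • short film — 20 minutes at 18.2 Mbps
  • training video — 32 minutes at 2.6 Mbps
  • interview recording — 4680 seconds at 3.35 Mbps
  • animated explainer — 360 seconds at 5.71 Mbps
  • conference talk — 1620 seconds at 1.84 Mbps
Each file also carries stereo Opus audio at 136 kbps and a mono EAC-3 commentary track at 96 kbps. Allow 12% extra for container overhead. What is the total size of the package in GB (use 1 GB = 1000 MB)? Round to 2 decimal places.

Audio total: 136 + 96 = 232 kbps = 0.232 Mbps.
short film: 18.432 Mbps × 1200 s × 1.12 = 24772.6 Mb
training video: 2.832 Mbps × 1920 s × 1.12 = 6089.9 Mb
interview recording: 3.582 Mbps × 4680 s × 1.12 = 18775.4 Mb
animated explainer: 5.942 Mbps × 360 s × 1.12 = 2395.8 Mb
conference talk: 2.072 Mbps × 1620 s × 1.12 = 3759.4 Mb
Total: 55793.2 Mb = 6974.2 MB.
= 6.974 GB.

6.97 GB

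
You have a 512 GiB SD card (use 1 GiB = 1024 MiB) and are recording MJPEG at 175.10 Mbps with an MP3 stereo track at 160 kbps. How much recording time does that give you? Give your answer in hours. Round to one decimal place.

7.0 hours

Audio: 160 kbps = 0.160 Mbps.
Total bitrate: 175.10 + 0.160 = 175.260 Mbps.
Capacity: 512 GiB = 4,398,047 Mb.
Recording time: 4,398,047 / 175.260 = 25,094 s ≈ 6.97 hours.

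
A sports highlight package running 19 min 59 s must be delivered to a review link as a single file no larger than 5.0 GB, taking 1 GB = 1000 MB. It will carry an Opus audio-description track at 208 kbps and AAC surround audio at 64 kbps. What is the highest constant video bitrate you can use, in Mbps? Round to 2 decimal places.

33.09 Mbps

Budget: 5.0 GB = 40000.0 Mb.
19 min 59 s = 1199 s
Total bitrate budget: 40000.0 Mb / 1199 s = 33.361 Mbps.
Audio total: 208 + 64 = 272 kbps = 0.272 Mbps.
Video: 33.361 − 0.272 = 33.089 Mbps.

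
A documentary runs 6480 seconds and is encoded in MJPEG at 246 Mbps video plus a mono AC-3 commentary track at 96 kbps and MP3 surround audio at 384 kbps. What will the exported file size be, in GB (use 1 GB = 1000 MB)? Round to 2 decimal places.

199.65 GB

Audio total: 96 + 384 = 480 kbps = 0.480 Mbps.
Total bitrate: 246 + 0.480 = 246.480 Mbps.
Stream data: 246.480 Mbps × 6480 s = 1597190.4 Mb.
1,597,190 Mb ÷ 8 = 199,649 MB → 199.6 GB.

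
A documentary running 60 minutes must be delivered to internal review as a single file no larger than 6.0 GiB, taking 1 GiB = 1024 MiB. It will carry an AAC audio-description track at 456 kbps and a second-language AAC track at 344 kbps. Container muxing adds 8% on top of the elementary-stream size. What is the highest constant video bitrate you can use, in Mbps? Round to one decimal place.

12.5 Mbps

Budget: 6.0 GiB = 51539.6 Mb.
Stream payload after overhead: 51539.6 / 1.08 = 47721.9 Mb.
60 min = 3600 s
Total bitrate budget: 47721.9 Mb / 3600 s = 13.256 Mbps.
Audio total: 456 + 344 = 800 kbps = 0.800 Mbps.
Video: 13.256 − 0.800 = 12.456 Mbps.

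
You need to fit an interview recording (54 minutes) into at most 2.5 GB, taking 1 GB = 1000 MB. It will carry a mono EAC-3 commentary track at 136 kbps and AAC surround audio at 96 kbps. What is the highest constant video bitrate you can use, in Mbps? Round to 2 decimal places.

5.94 Mbps

Budget: 2.5 GB = 20000.0 Mb.
54 min = 3240 s
Total bitrate budget: 20000.0 Mb / 3240 s = 6.173 Mbps.
Audio total: 136 + 96 = 232 kbps = 0.232 Mbps.
Video: 6.173 − 0.232 = 5.941 Mbps.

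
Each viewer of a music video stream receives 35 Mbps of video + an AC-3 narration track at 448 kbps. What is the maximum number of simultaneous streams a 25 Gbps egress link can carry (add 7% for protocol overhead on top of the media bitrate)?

Audio: 448 kbps = 0.448 Mbps.
Per-viewer media rate: 35.448 Mbps.
On the wire with 7% overhead: 37.929 Mbps.
25 Gbps = 25,000 Mbps; 25,000 / 37.929 = 659.12 → 659 viewers.

659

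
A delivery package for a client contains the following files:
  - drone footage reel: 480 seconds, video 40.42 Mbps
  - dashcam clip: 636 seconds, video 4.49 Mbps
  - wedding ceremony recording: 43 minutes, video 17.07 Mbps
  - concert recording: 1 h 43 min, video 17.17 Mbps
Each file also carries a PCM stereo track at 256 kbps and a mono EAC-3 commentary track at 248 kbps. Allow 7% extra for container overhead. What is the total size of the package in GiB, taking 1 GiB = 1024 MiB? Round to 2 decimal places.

Audio total: 256 + 248 = 504 kbps = 0.504 Mbps.
drone footage reel: 40.924 Mbps × 480 s × 1.07 = 21018.6 Mb
dashcam clip: 4.994 Mbps × 636 s × 1.07 = 3398.5 Mb
wedding ceremony recording: 17.574 Mbps × 2580 s × 1.07 = 48514.8 Mb
concert recording: 17.674 Mbps × 6180 s × 1.07 = 116871.1 Mb
Total: 189803.0 Mb = 23725.4 MB.
= 22.10 GiB.

22.10 GiB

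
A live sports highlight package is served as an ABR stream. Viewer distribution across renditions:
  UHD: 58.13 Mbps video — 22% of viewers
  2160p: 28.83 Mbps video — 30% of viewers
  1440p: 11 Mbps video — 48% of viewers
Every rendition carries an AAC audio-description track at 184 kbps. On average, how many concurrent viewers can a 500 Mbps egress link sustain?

18

Audio: 184 kbps = 0.184 Mbps.
Average per-viewer bitrate: 0.22×58.314 + 0.30×29.014 + 0.48×11.184 = 26.902 Mbps.
500 Mbps = 500.0 Mbps; 500.0 / 26.902 = 18.59 → 18.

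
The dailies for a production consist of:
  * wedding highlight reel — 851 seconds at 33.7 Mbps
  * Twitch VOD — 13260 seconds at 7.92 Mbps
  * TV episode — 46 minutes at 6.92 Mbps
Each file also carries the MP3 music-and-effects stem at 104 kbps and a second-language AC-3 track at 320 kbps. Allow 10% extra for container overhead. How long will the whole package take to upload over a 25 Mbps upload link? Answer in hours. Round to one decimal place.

Audio total: 104 + 320 = 424 kbps = 0.424 Mbps.
wedding highlight reel: 34.124 Mbps × 851 s × 1.10 = 31943.5 Mb
Twitch VOD: 8.344 Mbps × 13260 s × 1.10 = 121705.6 Mb
TV episode: 7.344 Mbps × 2760 s × 1.10 = 22296.4 Mb
Total: 175945.4 Mb = 21993.2 MB.
At 25 Mbps: 175945.4 / 25 = 7038 s ≈ 1.95 hours.

2.0 hours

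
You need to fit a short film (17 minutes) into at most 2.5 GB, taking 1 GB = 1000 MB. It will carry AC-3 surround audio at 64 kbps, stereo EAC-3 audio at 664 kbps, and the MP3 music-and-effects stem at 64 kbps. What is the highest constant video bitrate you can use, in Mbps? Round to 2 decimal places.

Budget: 2.5 GB = 20000.0 Mb.
17 min = 1020 s
Total bitrate budget: 20000.0 Mb / 1020 s = 19.608 Mbps.
Audio total: 64 + 664 + 64 = 792 kbps = 0.792 Mbps.
Video: 19.608 − 0.792 = 18.816 Mbps.

18.82 Mbps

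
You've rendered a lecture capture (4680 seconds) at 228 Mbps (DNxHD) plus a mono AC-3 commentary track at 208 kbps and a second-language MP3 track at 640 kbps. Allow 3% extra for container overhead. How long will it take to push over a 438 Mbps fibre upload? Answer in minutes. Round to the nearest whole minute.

42 minutes

Audio total: 208 + 640 = 848 kbps = 0.848 Mbps.
Total bitrate: 228.848 Mbps.
File: 228.848 Mbps × 4680 s = 1071008.6 Mb.
With 3% container overhead: ×1.03. → 1103138.9 Mb.
At 438 Mbps: 1103138.9 / 438 = 2518.6 s ≈ 42 minutes.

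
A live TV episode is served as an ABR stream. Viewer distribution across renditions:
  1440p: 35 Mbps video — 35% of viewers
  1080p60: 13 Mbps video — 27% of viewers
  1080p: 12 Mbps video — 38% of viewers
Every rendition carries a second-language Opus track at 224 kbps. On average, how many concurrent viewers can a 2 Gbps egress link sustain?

Audio: 224 kbps = 0.224 Mbps.
Average per-viewer bitrate: 0.35×35.224 + 0.27×13.224 + 0.38×12.224 = 20.544 Mbps.
2 Gbps = 2,000 Mbps; 2,000 / 20.544 = 97.35 → 97.

97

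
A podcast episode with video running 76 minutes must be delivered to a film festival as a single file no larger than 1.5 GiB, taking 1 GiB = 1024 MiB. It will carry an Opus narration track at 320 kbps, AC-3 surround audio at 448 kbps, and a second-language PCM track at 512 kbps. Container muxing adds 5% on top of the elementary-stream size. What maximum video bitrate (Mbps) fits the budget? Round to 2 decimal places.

1.41 Mbps

Budget: 1.5 GiB = 12884.9 Mb.
Stream payload after overhead: 12884.9 / 1.05 = 12271.3 Mb.
76 min = 4560 s
Total bitrate budget: 12271.3 Mb / 4560 s = 2.691 Mbps.
Audio total: 320 + 448 + 512 = 1280 kbps = 1.280 Mbps.
Video: 2.691 − 1.280 = 1.411 Mbps.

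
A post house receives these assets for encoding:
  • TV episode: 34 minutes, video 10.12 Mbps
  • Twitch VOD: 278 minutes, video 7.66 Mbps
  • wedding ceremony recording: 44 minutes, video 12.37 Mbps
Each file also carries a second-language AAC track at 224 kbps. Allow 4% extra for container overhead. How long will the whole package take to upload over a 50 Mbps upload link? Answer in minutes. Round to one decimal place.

64.4 minutes

Audio: 224 kbps = 0.224 Mbps.
TV episode: 10.344 Mbps × 2040 s × 1.04 = 21945.8 Mb
Twitch VOD: 7.884 Mbps × 16680 s × 1.04 = 136765.3 Mb
wedding ceremony recording: 12.594 Mbps × 2640 s × 1.04 = 34578.1 Mb
Total: 193289.2 Mb = 24161.2 MB.
At 50 Mbps: 193289.2 / 50 = 3866 s ≈ 64.4 minutes.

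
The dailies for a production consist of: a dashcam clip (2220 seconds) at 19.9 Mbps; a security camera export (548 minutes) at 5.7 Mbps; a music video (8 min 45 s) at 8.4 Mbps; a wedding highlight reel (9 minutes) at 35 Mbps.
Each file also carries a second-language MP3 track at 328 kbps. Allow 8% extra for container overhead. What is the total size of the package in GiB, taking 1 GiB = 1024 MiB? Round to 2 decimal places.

33.54 GiB

Audio: 328 kbps = 0.328 Mbps.
dashcam clip: 20.228 Mbps × 2220 s × 1.08 = 48498.7 Mb
security camera export: 6.028 Mbps × 32880 s × 1.08 = 214056.7 Mb
music video: 8.728 Mbps × 525 s × 1.08 = 4948.8 Mb
wedding highlight reel: 35.328 Mbps × 540 s × 1.08 = 20603.3 Mb
Total: 288107.4 Mb = 36013.4 MB.
= 33.54 GiB.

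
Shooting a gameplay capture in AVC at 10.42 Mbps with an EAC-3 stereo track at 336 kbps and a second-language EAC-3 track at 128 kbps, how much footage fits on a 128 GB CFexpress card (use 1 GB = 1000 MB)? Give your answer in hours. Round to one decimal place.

26.1 hours

Audio total: 336 + 128 = 464 kbps = 0.464 Mbps.
Total bitrate: 10.42 + 0.464 = 10.884 Mbps.
Capacity: 128 GB = 1,024,000 Mb.
Recording time: 1,024,000 / 10.884 = 94,083 s ≈ 26.1 hours.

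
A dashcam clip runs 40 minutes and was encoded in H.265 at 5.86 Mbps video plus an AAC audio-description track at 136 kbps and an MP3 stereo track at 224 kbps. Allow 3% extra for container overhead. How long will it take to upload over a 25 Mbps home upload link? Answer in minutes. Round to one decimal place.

40 min = 2400 s
Audio total: 136 + 224 = 360 kbps = 0.360 Mbps.
Total bitrate: 6.220 Mbps.
File: 6.220 Mbps × 2400 s = 14928.0 Mb.
With 3% container overhead: ×1.03. → 15375.8 Mb.
At 25 Mbps: 15375.8 / 25 = 615.0 s ≈ 10.3 minutes.

10.3 minutes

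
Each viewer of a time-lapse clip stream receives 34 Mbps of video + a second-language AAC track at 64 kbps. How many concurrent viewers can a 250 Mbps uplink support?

Audio: 64 kbps = 0.064 Mbps.
Per-viewer media rate: 34.064 Mbps.
250 Mbps = 250.0 Mbps; 250.0 / 34.064 = 7.34 → 7 viewers.

7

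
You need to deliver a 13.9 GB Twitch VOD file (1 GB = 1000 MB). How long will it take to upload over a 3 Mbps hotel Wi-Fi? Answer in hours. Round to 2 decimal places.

File: 13.9 GB = 111200.0 Mb.
At 3 Mbps: 111200.0 / 3 = 37066.7 s ≈ 10.3 hours.

10.30 hours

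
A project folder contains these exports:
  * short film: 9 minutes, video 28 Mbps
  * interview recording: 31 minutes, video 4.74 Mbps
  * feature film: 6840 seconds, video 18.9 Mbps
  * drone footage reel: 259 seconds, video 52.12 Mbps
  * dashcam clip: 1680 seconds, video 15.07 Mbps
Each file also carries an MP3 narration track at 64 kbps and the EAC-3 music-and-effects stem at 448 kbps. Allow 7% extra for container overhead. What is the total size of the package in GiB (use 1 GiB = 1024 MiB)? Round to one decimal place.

24.6 GiB

Audio total: 64 + 448 = 512 kbps = 0.512 Mbps.
short film: 28.512 Mbps × 540 s × 1.07 = 16474.2 Mb
interview recording: 5.252 Mbps × 1860 s × 1.07 = 10452.5 Mb
feature film: 19.412 Mbps × 6840 s × 1.07 = 142072.5 Mb
drone footage reel: 52.632 Mbps × 259 s × 1.07 = 14585.9 Mb
dashcam clip: 15.582 Mbps × 1680 s × 1.07 = 28010.2 Mb
Total: 211595.4 Mb = 26449.4 MB.
= 24.63 GiB.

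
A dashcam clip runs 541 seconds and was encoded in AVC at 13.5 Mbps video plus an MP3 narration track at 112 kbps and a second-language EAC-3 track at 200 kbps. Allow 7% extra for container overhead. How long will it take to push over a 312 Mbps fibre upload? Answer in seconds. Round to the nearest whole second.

Audio total: 112 + 200 = 312 kbps = 0.312 Mbps.
Total bitrate: 13.812 Mbps.
File: 13.812 Mbps × 541 s = 7472.3 Mb.
With 7% container overhead: ×1.07. → 7995.4 Mb.
At 312 Mbps: 7995.4 / 312 = 25.6 s ≈ 25.6 seconds.

26 seconds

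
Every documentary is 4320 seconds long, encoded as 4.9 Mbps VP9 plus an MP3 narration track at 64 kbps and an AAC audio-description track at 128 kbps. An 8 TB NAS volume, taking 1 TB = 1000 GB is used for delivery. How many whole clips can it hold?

Audio total: 64 + 128 = 192 kbps = 0.192 Mbps.
Total bitrate: 5.092 Mbps.
Per item: 5.092 Mbps × 4320 s = 21,997 Mb = 2,750 MB.
Capacity: 8 TB = 64,000,000 Mb; 2909.43 items → 2909 complete.

2909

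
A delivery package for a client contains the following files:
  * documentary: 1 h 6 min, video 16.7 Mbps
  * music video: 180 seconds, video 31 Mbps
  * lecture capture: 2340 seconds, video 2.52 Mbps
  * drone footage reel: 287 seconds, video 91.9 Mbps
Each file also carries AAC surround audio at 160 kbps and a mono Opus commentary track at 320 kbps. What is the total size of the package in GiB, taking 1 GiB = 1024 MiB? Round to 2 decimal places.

Audio total: 160 + 320 = 480 kbps = 0.480 Mbps.
documentary: 17.180 Mbps × 3960 s = 68032.8 Mb
music video: 31.480 Mbps × 180 s = 5666.4 Mb
lecture capture: 3.000 Mbps × 2340 s = 7020.0 Mb
drone footage reel: 92.380 Mbps × 287 s = 26513.1 Mb
Total: 107232.3 Mb = 13404.0 MB.
= 12.48 GiB.

12.48 GiB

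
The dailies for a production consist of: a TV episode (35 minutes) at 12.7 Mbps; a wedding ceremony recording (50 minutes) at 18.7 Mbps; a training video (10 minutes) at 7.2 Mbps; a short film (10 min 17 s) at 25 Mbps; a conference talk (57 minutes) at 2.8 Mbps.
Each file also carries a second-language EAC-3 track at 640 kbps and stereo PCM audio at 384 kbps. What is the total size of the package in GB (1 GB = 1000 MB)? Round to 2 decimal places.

15.26 GB

Audio total: 640 + 384 = 1024 kbps = 1.024 Mbps.
TV episode: 13.724 Mbps × 2100 s = 28820.4 Mb
wedding ceremony recording: 19.724 Mbps × 3000 s = 59172.0 Mb
training video: 8.224 Mbps × 600 s = 4934.4 Mb
short film: 26.024 Mbps × 617 s = 16056.8 Mb
conference talk: 3.824 Mbps × 3420 s = 13078.1 Mb
Total: 122061.7 Mb = 15257.7 MB.
= 15.26 GB.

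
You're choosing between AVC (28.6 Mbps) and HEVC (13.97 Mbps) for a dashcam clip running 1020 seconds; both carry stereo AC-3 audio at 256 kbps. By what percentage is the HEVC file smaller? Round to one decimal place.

50.7%

Audio: 256 kbps = 0.256 Mbps.
AVC: 28.856 Mbps × 1020 s = 29433.1 Mb = 3.679 GB.
HEVC: 14.226 Mbps × 1020 s = 14510.5 Mb = 1.814 GB.
Reduction: (1 − 1.814/3.679) × 100 = 50.70%.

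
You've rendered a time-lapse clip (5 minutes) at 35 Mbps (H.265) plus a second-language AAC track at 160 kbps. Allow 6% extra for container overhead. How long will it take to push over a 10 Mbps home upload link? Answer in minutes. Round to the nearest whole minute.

5 min = 300 s
Audio: 160 kbps = 0.160 Mbps.
Total bitrate: 35.160 Mbps.
File: 35.160 Mbps × 300 s = 10548.0 Mb.
With 6% container overhead: ×1.06. → 11180.9 Mb.
At 10 Mbps: 11180.9 / 10 = 1118.1 s ≈ 18.6 minutes.

19 minutes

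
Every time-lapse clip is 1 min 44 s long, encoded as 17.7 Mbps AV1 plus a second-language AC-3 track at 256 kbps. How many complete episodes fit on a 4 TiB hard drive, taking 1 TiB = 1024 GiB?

18841

1 min 44 s = 104 s
Audio: 256 kbps = 0.256 Mbps.
Total bitrate: 17.956 Mbps.
Per item: 17.956 Mbps × 104 s = 1,867 Mb = 233.4 MB.
Capacity: 4 TiB = 35,184,372 Mb; 18841.13 items → 18841 complete.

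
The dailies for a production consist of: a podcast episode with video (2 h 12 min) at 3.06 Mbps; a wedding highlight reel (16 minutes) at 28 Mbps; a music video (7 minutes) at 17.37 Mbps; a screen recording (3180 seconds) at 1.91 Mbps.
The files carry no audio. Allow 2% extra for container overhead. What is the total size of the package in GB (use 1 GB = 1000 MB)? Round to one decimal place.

podcast episode with video: 3.060 Mbps × 7920 s × 1.02 = 24719.9 Mb
wedding highlight reel: 28.000 Mbps × 960 s × 1.02 = 27417.6 Mb
music video: 17.370 Mbps × 420 s × 1.02 = 7441.3 Mb
screen recording: 1.910 Mbps × 3180 s × 1.02 = 6195.3 Mb
Total: 65774.1 Mb = 8221.8 MB.
= 8.222 GB.

8.2 GB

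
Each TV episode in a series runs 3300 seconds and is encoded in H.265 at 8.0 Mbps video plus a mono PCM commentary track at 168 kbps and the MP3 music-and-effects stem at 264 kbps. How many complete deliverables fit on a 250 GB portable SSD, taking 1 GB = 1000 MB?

Audio total: 168 + 264 = 432 kbps = 0.432 Mbps.
Total bitrate: 8.432 Mbps.
Per item: 8.432 Mbps × 3300 s = 27,826 Mb = 3,478 MB.
Capacity: 250 GB = 2,000,000 Mb; 71.88 items → 71 complete.

71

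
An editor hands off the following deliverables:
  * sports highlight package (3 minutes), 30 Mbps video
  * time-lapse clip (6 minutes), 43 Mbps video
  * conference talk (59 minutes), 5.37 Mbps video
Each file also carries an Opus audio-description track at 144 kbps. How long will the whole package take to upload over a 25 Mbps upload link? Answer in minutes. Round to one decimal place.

27.0 minutes

Audio: 144 kbps = 0.144 Mbps.
sports highlight package: 30.144 Mbps × 180 s = 5425.9 Mb
time-lapse clip: 43.144 Mbps × 360 s = 15531.8 Mb
conference talk: 5.514 Mbps × 3540 s = 19519.6 Mb
Total: 40477.3 Mb = 5059.7 MB.
At 25 Mbps: 40477.3 / 25 = 1619 s ≈ 27 minutes.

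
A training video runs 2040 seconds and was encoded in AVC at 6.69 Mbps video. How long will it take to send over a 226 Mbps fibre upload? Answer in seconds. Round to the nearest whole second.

60 seconds

File: 6.690 Mbps × 2040 s = 13647.6 Mb.
At 226 Mbps: 13647.6 / 226 = 60.4 s ≈ 60.4 seconds.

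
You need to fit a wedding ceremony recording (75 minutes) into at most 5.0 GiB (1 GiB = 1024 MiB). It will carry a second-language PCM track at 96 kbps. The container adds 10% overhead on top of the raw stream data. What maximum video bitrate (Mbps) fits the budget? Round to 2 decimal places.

8.58 Mbps

Budget: 5.0 GiB = 42949.7 Mb.
Stream payload after overhead: 42949.7 / 1.10 = 39045.2 Mb.
75 min = 4500 s
Total bitrate budget: 39045.2 Mb / 4500 s = 8.677 Mbps.
Audio: 96 kbps = 0.096 Mbps.
Video: 8.677 − 0.096 = 8.581 Mbps.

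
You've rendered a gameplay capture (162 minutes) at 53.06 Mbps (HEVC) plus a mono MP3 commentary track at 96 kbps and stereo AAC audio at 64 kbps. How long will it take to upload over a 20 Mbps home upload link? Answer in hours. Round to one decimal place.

162 min = 9720 s
Audio total: 96 + 64 = 160 kbps = 0.160 Mbps.
Total bitrate: 53.220 Mbps.
File: 53.220 Mbps × 9720 s = 517298.4 Mb.
At 20 Mbps: 517298.4 / 20 = 25864.9 s ≈ 7.18 hours.

7.2 hours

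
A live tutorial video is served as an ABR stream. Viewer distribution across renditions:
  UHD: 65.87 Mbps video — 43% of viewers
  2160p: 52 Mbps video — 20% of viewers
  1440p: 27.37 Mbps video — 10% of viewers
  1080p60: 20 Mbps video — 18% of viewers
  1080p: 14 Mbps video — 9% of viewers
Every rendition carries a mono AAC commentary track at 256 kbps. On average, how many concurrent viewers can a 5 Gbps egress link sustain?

Audio: 256 kbps = 0.256 Mbps.
Average per-viewer bitrate: 0.43×66.126 + 0.20×52.256 + 0.10×27.626 + 0.18×20.256 + 0.09×14.256 = 46.577 Mbps.
5 Gbps = 5,000 Mbps; 5,000 / 46.577 = 107.35 → 107.

107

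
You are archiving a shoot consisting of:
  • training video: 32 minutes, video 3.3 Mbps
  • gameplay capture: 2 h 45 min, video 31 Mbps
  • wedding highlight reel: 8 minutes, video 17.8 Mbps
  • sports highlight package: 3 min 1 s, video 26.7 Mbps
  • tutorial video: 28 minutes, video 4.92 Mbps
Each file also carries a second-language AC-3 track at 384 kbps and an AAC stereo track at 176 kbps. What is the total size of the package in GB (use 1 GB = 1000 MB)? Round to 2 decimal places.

Audio total: 384 + 176 = 560 kbps = 0.560 Mbps.
training video: 3.860 Mbps × 1920 s = 7411.2 Mb
gameplay capture: 31.560 Mbps × 9900 s = 312444.0 Mb
wedding highlight reel: 18.360 Mbps × 480 s = 8812.8 Mb
sports highlight package: 27.260 Mbps × 181 s = 4934.1 Mb
tutorial video: 5.480 Mbps × 1680 s = 9206.4 Mb
Total: 342808.5 Mb = 42851.1 MB.
= 42.85 GB.

42.85 GB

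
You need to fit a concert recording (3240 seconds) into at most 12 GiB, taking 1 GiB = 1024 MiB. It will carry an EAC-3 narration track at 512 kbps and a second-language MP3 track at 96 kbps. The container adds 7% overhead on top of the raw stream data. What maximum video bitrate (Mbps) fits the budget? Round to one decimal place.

Budget: 12 GiB = 103079.2 Mb.
Stream payload after overhead: 103079.2 / 1.07 = 96335.7 Mb.
Total bitrate budget: 96335.7 Mb / 3240 s = 29.733 Mbps.
Audio total: 512 + 96 = 608 kbps = 0.608 Mbps.
Video: 29.733 − 0.608 = 29.125 Mbps.

29.1 Mbps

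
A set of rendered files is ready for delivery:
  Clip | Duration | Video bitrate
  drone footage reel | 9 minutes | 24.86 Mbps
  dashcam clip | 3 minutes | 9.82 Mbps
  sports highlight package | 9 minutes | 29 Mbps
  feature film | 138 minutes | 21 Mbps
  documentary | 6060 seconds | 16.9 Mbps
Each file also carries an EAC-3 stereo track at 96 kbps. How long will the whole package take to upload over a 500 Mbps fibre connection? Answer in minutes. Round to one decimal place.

10.3 minutes

Audio: 96 kbps = 0.096 Mbps.
drone footage reel: 24.956 Mbps × 540 s = 13476.2 Mb
dashcam clip: 9.916 Mbps × 180 s = 1784.9 Mb
sports highlight package: 29.096 Mbps × 540 s = 15711.8 Mb
feature film: 21.096 Mbps × 8280 s = 174674.9 Mb
documentary: 16.996 Mbps × 6060 s = 102995.8 Mb
Total: 308643.6 Mb = 38580.4 MB.
At 500 Mbps: 308643.6 / 500 = 617 s ≈ 10.3 minutes.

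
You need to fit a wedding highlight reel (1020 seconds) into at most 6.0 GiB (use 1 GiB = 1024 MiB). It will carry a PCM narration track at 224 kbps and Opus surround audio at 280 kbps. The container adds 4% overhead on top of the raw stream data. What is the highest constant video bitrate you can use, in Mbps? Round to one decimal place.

48.1 Mbps

Budget: 6.0 GiB = 51539.6 Mb.
Stream payload after overhead: 51539.6 / 1.04 = 49557.3 Mb.
Total bitrate budget: 49557.3 Mb / 1020 s = 48.586 Mbps.
Audio total: 224 + 280 = 504 kbps = 0.504 Mbps.
Video: 48.586 − 0.504 = 48.082 Mbps.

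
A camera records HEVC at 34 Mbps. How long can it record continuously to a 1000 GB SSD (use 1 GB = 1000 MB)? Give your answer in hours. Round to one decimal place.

Capacity: 1000 GB = 8,000,000 Mb.
Recording time: 8,000,000 / 34.000 = 235,294 s ≈ 65.4 hours.

65.4 hours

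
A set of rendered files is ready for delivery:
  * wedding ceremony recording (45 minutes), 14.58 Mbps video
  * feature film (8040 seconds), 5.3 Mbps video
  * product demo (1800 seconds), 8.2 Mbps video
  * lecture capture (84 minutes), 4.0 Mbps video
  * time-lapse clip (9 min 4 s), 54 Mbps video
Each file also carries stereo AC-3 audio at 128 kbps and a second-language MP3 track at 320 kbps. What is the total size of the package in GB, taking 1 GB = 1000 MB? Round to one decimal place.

Audio total: 128 + 320 = 448 kbps = 0.448 Mbps.
wedding ceremony recording: 15.028 Mbps × 2700 s = 40575.6 Mb
feature film: 5.748 Mbps × 8040 s = 46213.9 Mb
product demo: 8.648 Mbps × 1800 s = 15566.4 Mb
lecture capture: 4.448 Mbps × 5040 s = 22417.9 Mb
time-lapse clip: 54.448 Mbps × 544 s = 29619.7 Mb
Total: 154393.6 Mb = 19299.2 MB.
= 19.30 GB.

19.3 GB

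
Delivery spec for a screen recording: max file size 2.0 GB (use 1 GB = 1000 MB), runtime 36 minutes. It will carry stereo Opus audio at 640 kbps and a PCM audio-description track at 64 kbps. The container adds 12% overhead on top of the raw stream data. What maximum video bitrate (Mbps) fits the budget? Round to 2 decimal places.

Budget: 2.0 GB = 16000.0 Mb.
Stream payload after overhead: 16000.0 / 1.12 = 14285.7 Mb.
36 min = 2160 s
Total bitrate budget: 14285.7 Mb / 2160 s = 6.614 Mbps.
Audio total: 640 + 64 = 704 kbps = 0.704 Mbps.
Video: 6.614 − 0.704 = 5.910 Mbps.

5.91 Mbps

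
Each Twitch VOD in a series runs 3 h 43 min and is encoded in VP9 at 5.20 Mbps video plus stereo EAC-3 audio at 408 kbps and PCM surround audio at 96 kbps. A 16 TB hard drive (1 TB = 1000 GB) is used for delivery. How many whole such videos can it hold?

1677

3 h 43 min = 223 min = 13380 s
Audio total: 408 + 96 = 504 kbps = 0.504 Mbps.
Total bitrate: 5.704 Mbps.
Per item: 5.704 Mbps × 13380 s = 76,320 Mb = 9,540 MB.
Capacity: 16 TB = 128,000,000 Mb; 1677.16 items → 1677 complete.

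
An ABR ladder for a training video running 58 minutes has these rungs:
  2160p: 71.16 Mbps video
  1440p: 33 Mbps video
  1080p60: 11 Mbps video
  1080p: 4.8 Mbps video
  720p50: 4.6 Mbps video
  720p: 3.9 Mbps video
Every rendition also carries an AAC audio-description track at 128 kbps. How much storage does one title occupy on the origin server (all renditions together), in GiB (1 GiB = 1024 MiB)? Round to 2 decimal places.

52.35 GiB

58 min = 3480 s
Audio: 128 kbps = 0.128 Mbps.
Sum of rendition bitrates: (71.16+0.128) + (33+0.128) + (11+0.128) + (4.8+0.128) + (4.6+0.128) + (3.9+0.128) = 129.228 Mbps.
× 3480 s = 449,713 Mb = 56,214 MB = 52.35 GiB.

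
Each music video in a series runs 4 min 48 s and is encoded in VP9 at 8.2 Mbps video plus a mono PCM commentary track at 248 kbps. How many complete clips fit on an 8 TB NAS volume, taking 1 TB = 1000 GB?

26304

4 min 48 s = 288 s
Audio: 248 kbps = 0.248 Mbps.
Total bitrate: 8.448 Mbps.
Per item: 8.448 Mbps × 288 s = 2,433 Mb = 304.1 MB.
Capacity: 8 TB = 64,000,000 Mb; 26304.71 items → 26304 complete.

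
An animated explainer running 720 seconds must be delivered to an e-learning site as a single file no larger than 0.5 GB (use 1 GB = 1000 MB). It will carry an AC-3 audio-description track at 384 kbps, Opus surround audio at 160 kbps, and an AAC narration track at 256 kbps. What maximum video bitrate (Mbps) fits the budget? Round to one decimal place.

4.8 Mbps

Budget: 0.5 GB = 4000.0 Mb.
Total bitrate budget: 4000.0 Mb / 720 s = 5.556 Mbps.
Audio total: 384 + 160 + 256 = 800 kbps = 0.800 Mbps.
Video: 5.556 − 0.800 = 4.756 Mbps.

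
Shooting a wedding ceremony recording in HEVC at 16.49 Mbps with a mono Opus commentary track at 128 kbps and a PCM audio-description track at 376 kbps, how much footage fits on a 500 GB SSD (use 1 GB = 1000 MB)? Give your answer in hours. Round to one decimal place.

Audio total: 128 + 376 = 504 kbps = 0.504 Mbps.
Total bitrate: 16.49 + 0.504 = 16.994 Mbps.
Capacity: 500 GB = 4,000,000 Mb.
Recording time: 4,000,000 / 16.994 = 235,377 s ≈ 65.4 hours.

65.4 hours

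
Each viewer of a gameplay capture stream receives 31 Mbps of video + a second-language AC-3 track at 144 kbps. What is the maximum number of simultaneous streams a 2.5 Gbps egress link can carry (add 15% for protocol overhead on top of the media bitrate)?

69

Audio: 144 kbps = 0.144 Mbps.
Per-viewer media rate: 31.144 Mbps.
On the wire with 15% overhead: 35.816 Mbps.
2.5 Gbps = 2,500 Mbps; 2,500 / 35.816 = 69.80 → 69 viewers.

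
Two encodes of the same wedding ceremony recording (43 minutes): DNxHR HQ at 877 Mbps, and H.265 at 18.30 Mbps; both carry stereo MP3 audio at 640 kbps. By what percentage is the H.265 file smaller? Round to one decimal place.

43 min = 2580 s
Audio: 640 kbps = 0.640 Mbps.
DNxHR HQ: 877.640 Mbps × 2580 s = 2264311.2 Mb = 263.601 GiB.
H.265: 18.940 Mbps × 2580 s = 48865.2 Mb = 5.689 GiB.
Reduction: (1 − 5.689/263.601) × 100 = 97.84%.

97.8%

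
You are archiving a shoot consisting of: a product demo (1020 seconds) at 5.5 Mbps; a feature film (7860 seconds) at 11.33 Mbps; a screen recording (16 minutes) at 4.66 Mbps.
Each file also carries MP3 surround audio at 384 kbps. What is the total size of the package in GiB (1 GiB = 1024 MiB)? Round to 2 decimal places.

11.98 GiB

Audio: 384 kbps = 0.384 Mbps.
product demo: 5.884 Mbps × 1020 s = 6001.7 Mb
feature film: 11.714 Mbps × 7860 s = 92072.0 Mb
screen recording: 5.044 Mbps × 960 s = 4842.2 Mb
Total: 102916.0 Mb = 12864.5 MB.
= 11.98 GiB.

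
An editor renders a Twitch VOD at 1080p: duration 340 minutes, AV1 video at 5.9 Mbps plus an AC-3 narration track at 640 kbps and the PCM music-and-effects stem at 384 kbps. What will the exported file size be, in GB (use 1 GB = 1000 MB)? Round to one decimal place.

340 min = 20400 s
Audio total: 640 + 384 = 1024 kbps = 1.024 Mbps.
Total bitrate: 5.9 + 1.024 = 6.924 Mbps.
Stream data: 6.924 Mbps × 20400 s = 141249.6 Mb.
141,250 Mb ÷ 8 = 17,656 MB → 17.66 GB.

17.7 GB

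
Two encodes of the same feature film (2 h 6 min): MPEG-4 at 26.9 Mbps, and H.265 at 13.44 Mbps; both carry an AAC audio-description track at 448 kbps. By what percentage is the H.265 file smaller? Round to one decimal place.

2 h 6 min = 126 min = 7560 s
Audio: 448 kbps = 0.448 Mbps.
MPEG-4: 27.348 Mbps × 7560 s = 206750.9 Mb = 25.844 GB.
H.265: 13.888 Mbps × 7560 s = 104993.3 Mb = 13.124 GB.
Reduction: (1 − 13.124/25.844) × 100 = 49.22%.

49.2%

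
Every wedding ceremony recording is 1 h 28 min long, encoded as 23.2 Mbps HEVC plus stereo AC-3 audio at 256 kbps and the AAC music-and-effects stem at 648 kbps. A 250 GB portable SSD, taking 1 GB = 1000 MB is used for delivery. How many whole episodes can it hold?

15

1 h 28 min = 88 min = 5280 s
Audio total: 256 + 648 = 904 kbps = 0.904 Mbps.
Total bitrate: 24.104 Mbps.
Per item: 24.104 Mbps × 5280 s = 127,269 Mb = 15,909 MB.
Capacity: 250 GB = 2,000,000 Mb; 15.71 items → 15 complete.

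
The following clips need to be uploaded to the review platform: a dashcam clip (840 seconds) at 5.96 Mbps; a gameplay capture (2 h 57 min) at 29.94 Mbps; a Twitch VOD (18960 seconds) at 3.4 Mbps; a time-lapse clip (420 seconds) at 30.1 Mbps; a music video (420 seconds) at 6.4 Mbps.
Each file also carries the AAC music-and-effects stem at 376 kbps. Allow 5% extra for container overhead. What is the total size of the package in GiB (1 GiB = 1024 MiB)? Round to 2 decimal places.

50.67 GiB

Audio: 376 kbps = 0.376 Mbps.
dashcam clip: 6.336 Mbps × 840 s × 1.05 = 5588.4 Mb
gameplay capture: 30.316 Mbps × 10620 s × 1.05 = 338053.7 Mb
Twitch VOD: 3.776 Mbps × 18960 s × 1.05 = 75172.6 Mb
time-lapse clip: 30.476 Mbps × 420 s × 1.05 = 13439.9 Mb
music video: 6.776 Mbps × 420 s × 1.05 = 2988.2 Mb
Total: 435242.8 Mb = 54405.4 MB.
= 50.67 GiB.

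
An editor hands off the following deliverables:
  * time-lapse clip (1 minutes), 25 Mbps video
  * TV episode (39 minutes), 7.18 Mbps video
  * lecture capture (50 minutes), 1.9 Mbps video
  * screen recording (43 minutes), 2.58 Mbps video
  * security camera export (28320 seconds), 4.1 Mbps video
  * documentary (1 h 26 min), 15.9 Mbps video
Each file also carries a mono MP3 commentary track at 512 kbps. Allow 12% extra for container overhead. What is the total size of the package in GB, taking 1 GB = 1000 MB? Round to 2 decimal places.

35.01 GB

Audio: 512 kbps = 0.512 Mbps.
time-lapse clip: 25.512 Mbps × 60 s × 1.12 = 1714.4 Mb
TV episode: 7.692 Mbps × 2340 s × 1.12 = 20159.2 Mb
lecture capture: 2.412 Mbps × 3000 s × 1.12 = 8104.3 Mb
screen recording: 3.092 Mbps × 2580 s × 1.12 = 8934.6 Mb
security camera export: 4.612 Mbps × 28320 s × 1.12 = 146285.3 Mb
documentary: 16.412 Mbps × 5160 s × 1.12 = 94848.2 Mb
Total: 280046.1 Mb = 35005.8 MB.
= 35.01 GB.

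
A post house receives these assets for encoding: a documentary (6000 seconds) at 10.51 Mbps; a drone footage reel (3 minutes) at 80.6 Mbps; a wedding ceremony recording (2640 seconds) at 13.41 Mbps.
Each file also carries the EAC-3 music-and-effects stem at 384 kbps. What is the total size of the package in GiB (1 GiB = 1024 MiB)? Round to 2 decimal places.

Audio: 384 kbps = 0.384 Mbps.
documentary: 10.894 Mbps × 6000 s = 65364.0 Mb
drone footage reel: 80.984 Mbps × 180 s = 14577.1 Mb
wedding ceremony recording: 13.794 Mbps × 2640 s = 36416.2 Mb
Total: 116357.3 Mb = 14544.7 MB.
= 13.55 GiB.

13.55 GiB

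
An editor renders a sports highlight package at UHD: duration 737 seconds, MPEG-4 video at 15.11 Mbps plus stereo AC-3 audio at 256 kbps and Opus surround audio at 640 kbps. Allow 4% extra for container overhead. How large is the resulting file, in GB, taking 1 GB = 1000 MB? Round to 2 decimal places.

Audio total: 256 + 640 = 896 kbps = 0.896 Mbps.
Total bitrate: 15.11 + 0.896 = 16.006 Mbps.
Stream data: 16.006 Mbps × 737 s = 11796.4 Mb.
With 4% container overhead: ×1.04.
12,268 Mb ÷ 8 = 1,534 MB → 1.534 GB.

1.53 GB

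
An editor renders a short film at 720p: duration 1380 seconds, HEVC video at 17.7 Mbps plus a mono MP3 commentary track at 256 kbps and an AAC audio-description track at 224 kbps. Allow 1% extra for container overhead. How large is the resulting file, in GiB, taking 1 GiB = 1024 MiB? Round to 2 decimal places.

2.95 GiB

Audio total: 256 + 224 = 480 kbps = 0.480 Mbps.
Total bitrate: 17.7 + 0.480 = 18.180 Mbps.
Stream data: 18.180 Mbps × 1380 s = 25088.4 Mb.
With 1% container overhead: ×1.01.
25,339 Mb = 3,167,410,500 bytes ÷ 1,073,741,824 = 2.950 GiB.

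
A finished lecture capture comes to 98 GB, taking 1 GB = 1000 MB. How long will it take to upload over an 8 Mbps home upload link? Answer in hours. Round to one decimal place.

File: 98 GB = 784000.0 Mb.
At 8 Mbps: 784000.0 / 8 = 98000.0 s ≈ 27.2 hours.

27.2 hours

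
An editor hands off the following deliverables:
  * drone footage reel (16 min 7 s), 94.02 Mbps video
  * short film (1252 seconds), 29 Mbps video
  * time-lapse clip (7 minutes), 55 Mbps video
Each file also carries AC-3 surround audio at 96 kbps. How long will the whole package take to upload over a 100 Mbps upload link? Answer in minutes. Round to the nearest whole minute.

Audio: 96 kbps = 0.096 Mbps.
drone footage reel: 94.116 Mbps × 967 s = 91010.2 Mb
short film: 29.096 Mbps × 1252 s = 36428.2 Mb
time-lapse clip: 55.096 Mbps × 420 s = 23140.3 Mb
Total: 150578.7 Mb = 18822.3 MB.
At 100 Mbps: 150578.7 / 100 = 1506 s ≈ 25.1 minutes.

25 minutes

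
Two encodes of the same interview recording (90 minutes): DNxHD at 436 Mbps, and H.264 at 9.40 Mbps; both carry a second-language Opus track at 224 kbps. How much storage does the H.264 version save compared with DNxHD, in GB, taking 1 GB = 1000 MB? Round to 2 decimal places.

90 min = 5400 s
Audio: 224 kbps = 0.224 Mbps.
DNxHD: 436.224 Mbps × 5400 s = 2355609.6 Mb = 294.451 GB.
H.264: 9.624 Mbps × 5400 s = 51969.6 Mb = 6.496 GB.
Saving: 294.451 − 6.496 = 287.955 GB.

287.96 GB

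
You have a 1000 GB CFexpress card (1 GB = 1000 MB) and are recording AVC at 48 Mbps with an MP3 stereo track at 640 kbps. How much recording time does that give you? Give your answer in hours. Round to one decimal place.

45.7 hours

Audio: 640 kbps = 0.640 Mbps.
Total bitrate: 48 + 0.640 = 48.640 Mbps.
Capacity: 1000 GB = 8,000,000 Mb.
Recording time: 8,000,000 / 48.640 = 164,474 s ≈ 45.7 hours.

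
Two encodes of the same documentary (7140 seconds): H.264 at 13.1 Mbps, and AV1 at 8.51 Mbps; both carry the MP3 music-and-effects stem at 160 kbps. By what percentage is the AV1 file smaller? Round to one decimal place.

Audio: 160 kbps = 0.160 Mbps.
H.264: 13.260 Mbps × 7140 s = 94676.4 Mb = 11.022 GiB.
AV1: 8.670 Mbps × 7140 s = 61903.8 Mb = 7.207 GiB.
Reduction: (1 − 7.207/11.022) × 100 = 34.62%.

34.6%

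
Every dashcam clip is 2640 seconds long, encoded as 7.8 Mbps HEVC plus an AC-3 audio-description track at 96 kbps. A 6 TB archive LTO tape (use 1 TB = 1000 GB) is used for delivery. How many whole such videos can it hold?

2302

Audio: 96 kbps = 0.096 Mbps.
Total bitrate: 7.896 Mbps.
Per item: 7.896 Mbps × 2640 s = 20,845 Mb = 2,606 MB.
Capacity: 6 TB = 48,000,000 Mb; 2302.66 items → 2302 complete.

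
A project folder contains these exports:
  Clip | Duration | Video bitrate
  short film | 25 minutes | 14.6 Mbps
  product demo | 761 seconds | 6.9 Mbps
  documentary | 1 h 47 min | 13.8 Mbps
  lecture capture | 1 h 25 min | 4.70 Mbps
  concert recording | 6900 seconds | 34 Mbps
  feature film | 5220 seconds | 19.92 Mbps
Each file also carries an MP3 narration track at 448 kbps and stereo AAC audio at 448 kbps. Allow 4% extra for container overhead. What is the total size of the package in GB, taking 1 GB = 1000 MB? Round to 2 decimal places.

65.20 GB

Audio total: 448 + 448 = 896 kbps = 0.896 Mbps.
short film: 15.496 Mbps × 1500 s × 1.04 = 24173.8 Mb
product demo: 7.796 Mbps × 761 s × 1.04 = 6170.1 Mb
documentary: 14.696 Mbps × 6420 s × 1.04 = 98122.3 Mb
lecture capture: 5.596 Mbps × 5100 s × 1.04 = 29681.2 Mb
concert recording: 34.896 Mbps × 6900 s × 1.04 = 250413.7 Mb
feature film: 20.816 Mbps × 5220 s × 1.04 = 113005.9 Mb
Total: 521566.9 Mb = 65195.9 MB.
= 65.20 GB.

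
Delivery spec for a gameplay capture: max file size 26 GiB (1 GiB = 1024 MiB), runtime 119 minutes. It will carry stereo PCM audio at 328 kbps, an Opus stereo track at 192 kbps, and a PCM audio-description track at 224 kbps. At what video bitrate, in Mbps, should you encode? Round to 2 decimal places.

30.54 Mbps

Budget: 26 GiB = 223338.3 Mb.
119 min = 7140 s
Total bitrate budget: 223338.3 Mb / 7140 s = 31.280 Mbps.
Audio total: 328 + 192 + 224 = 744 kbps = 0.744 Mbps.
Video: 31.280 − 0.744 = 30.536 Mbps.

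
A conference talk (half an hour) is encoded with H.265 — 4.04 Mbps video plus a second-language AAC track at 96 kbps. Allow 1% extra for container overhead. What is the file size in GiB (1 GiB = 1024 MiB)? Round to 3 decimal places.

0.875 GiB

30 min = 1800 s
Audio: 96 kbps = 0.096 Mbps.
Total bitrate: 4.04 + 0.096 = 4.136 Mbps.
Stream data: 4.136 Mbps × 1800 s = 7444.8 Mb.
With 1% container overhead: ×1.01.
7,519 Mb = 939,906,000 bytes ÷ 1,073,741,824 = 0.8754 GiB.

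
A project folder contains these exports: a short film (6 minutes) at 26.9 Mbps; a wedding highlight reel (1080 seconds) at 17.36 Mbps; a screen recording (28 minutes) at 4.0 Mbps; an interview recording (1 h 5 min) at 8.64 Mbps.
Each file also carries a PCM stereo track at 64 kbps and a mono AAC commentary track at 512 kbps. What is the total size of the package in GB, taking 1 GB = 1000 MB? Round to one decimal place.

9.1 GB

Audio total: 64 + 512 = 576 kbps = 0.576 Mbps.
short film: 27.476 Mbps × 360 s = 9891.4 Mb
wedding highlight reel: 17.936 Mbps × 1080 s = 19370.9 Mb
screen recording: 4.576 Mbps × 1680 s = 7687.7 Mb
interview recording: 9.216 Mbps × 3900 s = 35942.4 Mb
Total: 72892.3 Mb = 9111.5 MB.
= 9.112 GB.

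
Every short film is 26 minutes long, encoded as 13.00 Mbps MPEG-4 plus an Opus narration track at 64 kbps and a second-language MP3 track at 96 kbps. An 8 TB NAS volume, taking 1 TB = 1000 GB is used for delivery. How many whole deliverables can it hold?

26 min = 1560 s
Audio total: 64 + 96 = 160 kbps = 0.160 Mbps.
Total bitrate: 13.160 Mbps.
Per item: 13.160 Mbps × 1560 s = 20,530 Mb = 2,566 MB.
Capacity: 8 TB = 64,000,000 Mb; 3117.45 items → 3117 complete.

3117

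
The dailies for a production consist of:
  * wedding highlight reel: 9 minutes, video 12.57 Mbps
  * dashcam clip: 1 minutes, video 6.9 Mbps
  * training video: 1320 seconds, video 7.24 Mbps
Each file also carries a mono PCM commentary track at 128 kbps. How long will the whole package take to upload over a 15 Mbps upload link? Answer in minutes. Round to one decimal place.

18.9 minutes

Audio: 128 kbps = 0.128 Mbps.
wedding highlight reel: 12.698 Mbps × 540 s = 6856.9 Mb
dashcam clip: 7.028 Mbps × 60 s = 421.7 Mb
training video: 7.368 Mbps × 1320 s = 9725.8 Mb
Total: 17004.4 Mb = 2125.5 MB.
At 15 Mbps: 17004.4 / 15 = 1134 s ≈ 18.9 minutes.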